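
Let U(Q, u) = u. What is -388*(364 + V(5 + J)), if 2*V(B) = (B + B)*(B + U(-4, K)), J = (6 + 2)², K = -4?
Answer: -1881412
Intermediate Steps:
J = 64 (J = 8² = 64)
V(B) = B*(-4 + B) (V(B) = ((B + B)*(B - 4))/2 = ((2*B)*(-4 + B))/2 = (2*B*(-4 + B))/2 = B*(-4 + B))
-388*(364 + V(5 + J)) = -388*(364 + (5 + 64)*(-4 + (5 + 64))) = -388*(364 + 69*(-4 + 69)) = -388*(364 + 69*65) = -388*(364 + 4485) = -388*4849 = -1881412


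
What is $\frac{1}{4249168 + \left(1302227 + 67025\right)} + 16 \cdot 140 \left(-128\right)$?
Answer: $- \frac{1610913382399}{5618420} \approx -2.8672 \cdot 10^{5}$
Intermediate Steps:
$\frac{1}{4249168 + \left(1302227 + 67025\right)} + 16 \cdot 140 \left(-128\right) = \frac{1}{4249168 + 1369252} + 2240 \left(-128\right) = \frac{1}{5618420} - 286720 = - \frac{1610913382399}{5618420}$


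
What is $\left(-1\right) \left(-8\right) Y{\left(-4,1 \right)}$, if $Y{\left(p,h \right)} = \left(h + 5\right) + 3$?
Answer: $72$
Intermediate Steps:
$Y{\left(p,h \right)} = 8 + h$ ($Y{\left(p,h \right)} = \left(5 + h\right) + 3 = 8 + h$)
$\left(-1\right) \left(-8\right) Y{\left(-4,1 \right)} = \left(-1\right) \left(-8\right) \left(8 + 1\right) = 8 \cdot 9 = 72$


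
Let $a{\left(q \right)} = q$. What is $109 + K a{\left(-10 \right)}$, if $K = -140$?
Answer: $1509$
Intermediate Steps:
$109 + K a{\left(-10 \right)} = 109 - -1400 = 109 + 1400 = 1509$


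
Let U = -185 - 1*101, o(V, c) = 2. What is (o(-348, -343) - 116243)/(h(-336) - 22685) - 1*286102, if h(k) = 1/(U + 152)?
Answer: -869674708388/3039791 ≈ -2.8610e+5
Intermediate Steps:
U = -286 (U = -185 - 101 = -286)
h(k) = -1/134 (h(k) = 1/(-286 + 152) = 1/(-134) = -1/134)
(o(-348, -343) - 116243)/(h(-336) - 22685) - 1*286102 = (2 - 116243)/(-1/134 - 22685) - 1*286102 = -116241/(-3039791/134) - 286102 = -116241*(-134/3039791) - 286102 = 15576294/3039791 - 286102 = -869674708388/3039791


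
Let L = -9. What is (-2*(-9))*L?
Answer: -162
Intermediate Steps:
(-2*(-9))*L = -2*(-9)*(-9) = 18*(-9) = -162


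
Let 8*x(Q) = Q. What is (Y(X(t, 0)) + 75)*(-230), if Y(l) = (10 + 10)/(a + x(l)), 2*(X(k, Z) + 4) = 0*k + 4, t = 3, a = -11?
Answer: -151570/9 ≈ -16841.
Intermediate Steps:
X(k, Z) = -2 (X(k, Z) = -4 + (0*k + 4)/2 = -4 + (0 + 4)/2 = -4 + (½)*4 = -4 + 2 = -2)
x(Q) = Q/8
Y(l) = 20/(-11 + l/8) (Y(l) = (10 + 10)/(-11 + l/8) = 20/(-11 + l/8))
(Y(X(t, 0)) + 75)*(-230) = (160/(-88 - 2) + 75)*(-230) = (160/(-90) + 75)*(-230) = (160*(-1/90) + 75)*(-230) = (-16/9 + 75)*(-230) = (659/9)*(-230) = -151570/9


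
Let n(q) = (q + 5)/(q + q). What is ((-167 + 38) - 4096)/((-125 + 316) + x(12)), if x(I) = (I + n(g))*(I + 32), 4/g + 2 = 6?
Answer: -4225/851 ≈ -4.9647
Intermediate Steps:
g = 1 (g = 4/(-2 + 6) = 4/4 = 4*(1/4) = 1)
n(q) = (5 + q)/(2*q) (n(q) = (5 + q)/((2*q)) = (5 + q)*(1/(2*q)) = (5 + q)/(2*q))
x(I) = (3 + I)*(32 + I) (x(I) = (I + (1/2)*(5 + 1)/1)*(I + 32) = (I + (1/2)*1*6)*(32 + I) = (I + 3)*(32 + I) = (3 + I)*(32 + I))
((-167 + 38) - 4096)/((-125 + 316) + x(12)) = ((-167 + 38) - 4096)/((-125 + 316) + (96 + 12**2 + 35*12)) = (-129 - 4096)/(191 + (96 + 144 + 420)) = -4225/(191 + 660) = -4225/851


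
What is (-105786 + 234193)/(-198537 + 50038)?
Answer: -128407/148499 ≈ -0.86470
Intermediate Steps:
(-105786 + 234193)/(-198537 + 50038) = 128407/(-148499) = 128407*(-1/148499) = -128407/148499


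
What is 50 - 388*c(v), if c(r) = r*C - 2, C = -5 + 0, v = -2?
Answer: -3054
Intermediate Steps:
C = -5
c(r) = -2 - 5*r (c(r) = r*(-5) - 2 = -5*r - 2 = -2 - 5*r)
50 - 388*c(v) = 50 - 388*(-2 - 5*(-2)) = 50 - 388*(-2 + 10) = 50 - 388*8 = 50 - 3104 = -3054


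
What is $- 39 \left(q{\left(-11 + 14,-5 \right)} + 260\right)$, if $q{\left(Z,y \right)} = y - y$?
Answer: $-10140$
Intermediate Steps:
$q{\left(Z,y \right)} = 0$
$- 39 \left(q{\left(-11 + 14,-5 \right)} + 260\right) = - 39 \left(0 + 260\right) = \left(-39\right) 260 = -10140$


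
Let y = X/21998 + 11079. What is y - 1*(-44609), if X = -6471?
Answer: 1225018153/21998 ≈ 55688.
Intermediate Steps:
y = 243709371/21998 (y = -6471/21998 + 11079 = 243709371/21998 ≈ 11079.)
y - 1*(-44609) = 243709371/21998 - 1*(-44609) = 243709371/21998 + 44609 = 1225018153/21998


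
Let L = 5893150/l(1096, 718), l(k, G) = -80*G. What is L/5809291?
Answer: -589315/33368567504 ≈ -1.7661e-5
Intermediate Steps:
L = -589315/5744 (L = 5893150/((-80*718)) = 5893150/(-57440) = 5893150*(-1/57440) = -589315/5744 ≈ -102.60)
L/5809291 = -589315/5744/5809291 = -589315/5744*1/5809291 = -589315/33368567504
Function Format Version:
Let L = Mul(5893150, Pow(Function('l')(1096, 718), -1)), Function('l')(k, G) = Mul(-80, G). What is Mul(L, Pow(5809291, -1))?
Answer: Rational(-589315, 33368567504) ≈ -1.7661e-5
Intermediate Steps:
L = Rational(-589315, 5744) (L = Mul(5893150, Pow(Mul(-80, 718), -1)) = Mul(5893150, Pow(-57440, -1)) = Mul(5893150, Rational(-1, 57440)) = Rational(-589315, 5744) ≈ -102.60)
Mul(L, Pow(5809291, -1)) = Mul(Rational(-589315, 5744), Pow(5809291, -1)) = Mul(Rational(-589315, 5744), Rational(1, 5809291)) = Rational(-589315, 33368567504)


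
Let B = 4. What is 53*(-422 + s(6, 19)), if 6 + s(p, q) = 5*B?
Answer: -21624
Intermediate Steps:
s(p, q) = 14 (s(p, q) = -6 + 5*4 = -6 + 20 = 14)
53*(-422 + s(6, 19)) = 53*(-422 + 14) = 53*(-408) = -21624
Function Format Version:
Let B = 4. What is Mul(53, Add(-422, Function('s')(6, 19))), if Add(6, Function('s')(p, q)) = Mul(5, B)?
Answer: -21624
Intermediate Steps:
Function('s')(p, q) = 14 (Function('s')(p, q) = Add(-6, Mul(5, 4)) = Add(-6, 20) = 14)
Mul(53, Add(-422, Function('s')(6, 19))) = Mul(53, Add(-422, 14)) = Mul(53, -408) = -21624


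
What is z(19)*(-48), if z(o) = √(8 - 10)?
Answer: -48*I*√2 ≈ -67.882*I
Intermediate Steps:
z(o) = I*√2 (z(o) = √(-2) = I*√2)
z(19)*(-48) = (I*√2)*(-48) = -48*I*√2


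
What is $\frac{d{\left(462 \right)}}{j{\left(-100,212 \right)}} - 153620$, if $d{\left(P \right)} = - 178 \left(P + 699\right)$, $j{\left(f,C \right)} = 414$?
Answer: $- \frac{3544741}{23} \approx -1.5412 \cdot 10^{5}$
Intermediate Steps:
$d{\left(P \right)} = -124422 - 178 P$ ($d{\left(P \right)} = - 178 \left(699 + P\right) = -124422 - 178 P$)
$\frac{d{\left(462 \right)}}{j{\left(-100,212 \right)}} - 153620 = \frac{-124422 - 82236}{414} - 153620 = \left(-124422 - 82236\right) \frac{1}{414} - 153620 = \left(-206658\right) \frac{1}{414} - 153620 = - \frac{11481}{23} - 153620 = - \frac{3544741}{23}$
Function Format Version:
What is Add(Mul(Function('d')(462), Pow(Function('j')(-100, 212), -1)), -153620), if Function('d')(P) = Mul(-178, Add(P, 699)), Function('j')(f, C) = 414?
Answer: Rational(-3544741, 23) ≈ -1.5412e+5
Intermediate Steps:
Function('d')(P) = Add(-124422, Mul(-178, P)) (Function('d')(P) = Mul(-178, Add(699, P)) = Add(-124422, Mul(-178, P)))
Add(Mul(Function('d')(462), Pow(Function('j')(-100, 212), -1)), -153620) = Add(Mul(Add(-124422, Mul(-178, 462)), Pow(414, -1)), -153620) = Add(Mul(Add(-124422, -82236), Rational(1, 414)), -153620) = Add(Mul(-206658, Rational(1, 414)), -153620) = Add(Rational(-11481, 23), -153620) = Rational(-3544741, 23)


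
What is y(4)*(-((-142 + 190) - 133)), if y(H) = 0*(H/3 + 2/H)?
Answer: 0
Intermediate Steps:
y(H) = 0 (y(H) = 0*(H*(⅓) + 2/H) = 0*(H/3 + 2/H) = 0*(2/H + H/3) = 0)
y(4)*(-((-142 + 190) - 133)) = 0*(-((-142 + 190) - 133)) = 0*(-(48 - 133)) = 0*(-1*(-85)) = 0*85 = 0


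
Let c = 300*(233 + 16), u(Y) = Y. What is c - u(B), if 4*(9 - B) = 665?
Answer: 299429/4 ≈ 74857.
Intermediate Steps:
B = -629/4 (B = 9 - ¼*665 = 9 - 665/4 = -629/4 ≈ -157.25)
c = 74700 (c = 300*249 = 74700)
c - u(B) = 74700 - 1*(-629/4) = 74700 + 629/4 = 299429/4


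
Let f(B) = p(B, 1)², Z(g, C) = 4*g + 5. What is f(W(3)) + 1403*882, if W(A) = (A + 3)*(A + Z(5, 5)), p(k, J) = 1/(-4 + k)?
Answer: 33282347617/26896 ≈ 1.2374e+6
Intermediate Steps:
Z(g, C) = 5 + 4*g
W(A) = (3 + A)*(25 + A) (W(A) = (A + 3)*(A + (5 + 4*5)) = (3 + A)*(A + (5 + 20)) = (3 + A)*(A + 25) = (3 + A)*(25 + A))
f(B) = (-4 + B)⁻² (f(B) = (1/(-4 + B))² = (-4 + B)⁻²)
f(W(3)) + 1403*882 = (-4 + (75 + 3² + 28*3))⁻² + 1403*882 = (-4 + (75 + 9 + 84))⁻² + 1237446 = (-4 + 168)⁻² + 1237446 = 164⁻² + 1237446 = 1/26896 + 1237446 = 33282347617/26896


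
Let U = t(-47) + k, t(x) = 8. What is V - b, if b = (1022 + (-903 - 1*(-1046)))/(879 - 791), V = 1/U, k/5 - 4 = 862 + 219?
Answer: -6329357/478104 ≈ -13.238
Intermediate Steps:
k = 5425 (k = 20 + 5*(862 + 219) = 20 + 5*1081 = 20 + 5405 = 5425)
U = 5433 (U = 8 + 5425 = 5433)
V = 1/5433 ≈ 0.00018406
b = 1165/88 (b = (1022 + (-903 + 1046))/88 = (1022 + 143)*(1/88) = 1165*(1/88) = 1165/88 ≈ 13.239)
V - b = 1/5433 - 1*1165/88 = 1/5433 - 1165/88 = -6329357/478104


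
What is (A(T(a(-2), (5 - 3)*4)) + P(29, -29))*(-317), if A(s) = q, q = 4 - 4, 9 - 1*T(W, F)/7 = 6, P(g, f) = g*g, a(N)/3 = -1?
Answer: -266597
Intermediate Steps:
a(N) = -3 (a(N) = 3*(-1) = -3)
P(g, f) = g**2
T(W, F) = 21 (T(W, F) = 63 - 7*6 = 63 - 42 = 21)
q = 0
A(s) = 0
(A(T(a(-2), (5 - 3)*4)) + P(29, -29))*(-317) = (0 + 29**2)*(-317) = (0 + 841)*(-317) = 841*(-317) = -266597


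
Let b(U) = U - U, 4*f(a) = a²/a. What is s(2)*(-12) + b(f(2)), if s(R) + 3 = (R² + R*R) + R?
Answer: -84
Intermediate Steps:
s(R) = -3 + R + 2*R² (s(R) = -3 + ((R² + R*R) + R) = -3 + ((R² + R²) + R) = -3 + (2*R² + R) = -3 + (R + 2*R²) = -3 + R + 2*R²)
f(a) = a/4 (f(a) = (a²/a)/4 = a/4)
b(U) = 0
s(2)*(-12) + b(f(2)) = (-3 + 2 + 2*2²)*(-12) + 0 = (-3 + 2 + 2*4)*(-12) + 0 = (-3 + 2 + 8)*(-12) + 0 = 7*(-12) + 0 = -84 + 0 = -84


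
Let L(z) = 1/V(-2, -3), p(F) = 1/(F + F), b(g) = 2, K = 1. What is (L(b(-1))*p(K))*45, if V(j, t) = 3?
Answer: 15/2 ≈ 7.5000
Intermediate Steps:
p(F) = 1/(2*F)
L(z) = ⅓ (L(z) = 1/3 = ⅓)
(L(b(-1))*p(K))*45 = (((½)/1)/3)*45 = (((½)*1)/3)*45 = ((⅓)*(½))*45 = (⅙)*45 = 15/2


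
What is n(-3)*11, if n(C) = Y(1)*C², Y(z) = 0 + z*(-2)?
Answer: -198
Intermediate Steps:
Y(z) = -2*z (Y(z) = 0 - 2*z = -2*z)
n(C) = -2*C² (n(C) = (-2*1)*C² = -2*C²)
n(-3)*11 = -2*(-3)²*11 = -2*9*11 = -18*11 = -198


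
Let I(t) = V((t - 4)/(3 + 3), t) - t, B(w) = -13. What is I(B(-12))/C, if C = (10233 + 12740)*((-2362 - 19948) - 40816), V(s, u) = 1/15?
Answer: -14/1553778855 ≈ -9.0103e-9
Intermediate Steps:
V(s, u) = 1/15
I(t) = 1/15 - t
C = -1450193598 (C = 22973*(-22310 - 40816) = 22973*(-63126) = -1450193598)
I(B(-12))/C = (1/15 - 1*(-13))/(-1450193598) = (1/15 + 13)*(-1/1450193598) = (196/15)*(-1/1450193598) = -14/1553778855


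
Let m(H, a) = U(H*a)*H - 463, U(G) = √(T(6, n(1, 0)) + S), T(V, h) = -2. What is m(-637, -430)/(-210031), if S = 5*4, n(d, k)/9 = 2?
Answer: 463/210031 + 1911*√2/210031 ≈ 0.015072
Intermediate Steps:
n(d, k) = 18 (n(d, k) = 9*2 = 18)
S = 20
U(G) = 3*√2 (U(G) = √(-2 + 20) = √18 = 3*√2)
m(H, a) = -463 + 3*H*√2 (m(H, a) = (3*√2)*H - 463 = 3*H*√2 - 463 = -463 + 3*H*√2)
m(-637, -430)/(-210031) = (-463 + 3*(-637)*√2)/(-210031) = (-463 - 1911*√2)*(-1/210031) = 463/210031 + 1911*√2/210031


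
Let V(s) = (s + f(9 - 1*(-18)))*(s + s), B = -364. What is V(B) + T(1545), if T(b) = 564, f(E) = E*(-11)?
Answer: 481772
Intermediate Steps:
f(E) = -11*E
V(s) = 2*s*(-297 + s) (V(s) = (s - 11*(9 - 1*(-18)))*(s + s) = (s - 11*(9 + 18))*(2*s) = (s - 11*27)*(2*s) = (s - 297)*(2*s) = (-297 + s)*(2*s) = 2*s*(-297 + s))
V(B) + T(1545) = 2*(-364)*(-297 - 364) + 564 = 2*(-364)*(-661) + 564 = 481208 + 564 = 481772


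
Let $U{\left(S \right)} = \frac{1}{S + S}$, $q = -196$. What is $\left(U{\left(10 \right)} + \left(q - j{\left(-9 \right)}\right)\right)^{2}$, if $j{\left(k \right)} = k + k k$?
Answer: $\frac{28718881}{400} \approx 71797.0$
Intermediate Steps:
$j{\left(k \right)} = k + k^{2}$
$U{\left(S \right)} = \frac{1}{2 S}$
$\left(U{\left(10 \right)} + \left(q - j{\left(-9 \right)}\right)\right)^{2} = \left(\frac{1}{2 \cdot 10} - \left(196 - 9 \left(1 - 9\right)\right)\right)^{2} = \left(\frac{1}{2} \cdot \frac{1}{10} - \left(196 - -72\right)\right)^{2} = \left(\frac{1}{20} - 268\right)^{2} = \left(- \frac{5359}{20}\right)^{2} = \frac{28718881}{400}$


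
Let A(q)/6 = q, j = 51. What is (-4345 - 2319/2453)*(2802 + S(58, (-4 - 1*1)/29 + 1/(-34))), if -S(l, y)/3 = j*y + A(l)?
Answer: -553045484010/71137 ≈ -7.7744e+6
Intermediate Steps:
A(q) = 6*q
S(l, y) = -153*y - 18*l (S(l, y) = -3*(51*y + 6*l) = -3*(6*l + 51*y) = -153*y - 18*l)
(-4345 - 2319/2453)*(2802 + S(58, (-4 - 1*1)/29 + 1/(-34))) = (-4345 - 2319/2453)*(2802 + (-153*((-4 - 1*1)/29 + 1/(-34)) - 18*58)) = (-4345 - 2319*1/2453)*(2802 + (-153*((-4 - 1)*(1/29) + 1*(-1/34)) - 1044)) = (-4345 - 2319/2453)*(2802 + (-153*(-5*1/29 - 1/34) - 1044)) = -10660604*(2802 + (-153*(-5/29 - 1/34) - 1044))/2453 = -10660604*(2802 + (-153*(-199/986) - 1044))/2453 = -10660604*(2802 + (1791/58 - 1044))/2453 = -10660604*(2802 - 58761/58)/2453 = -10660604/2453*103755/58 = -553045484010/71137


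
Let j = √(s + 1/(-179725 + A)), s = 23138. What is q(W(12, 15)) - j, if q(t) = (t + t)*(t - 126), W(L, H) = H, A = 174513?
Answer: -3330 - 11*√1298641465/2606 ≈ -3482.1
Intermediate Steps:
q(t) = 2*t*(-126 + t) (q(t) = (2*t)*(-126 + t) = 2*t*(-126 + t))
j = 11*√1298641465/2606 (j = √(23138 + 1/(-179725 + 174513)) = √(23138 + 1/(-5212)) = √(23138 - 1/5212) = √(120595255/5212) = 11*√1298641465/2606 ≈ 152.11)
q(W(12, 15)) - j = 2*15*(-126 + 15) - 11*√1298641465/2606 = 2*15*(-111) - 11*√1298641465/2606 = -3330 - 11*√1298641465/2606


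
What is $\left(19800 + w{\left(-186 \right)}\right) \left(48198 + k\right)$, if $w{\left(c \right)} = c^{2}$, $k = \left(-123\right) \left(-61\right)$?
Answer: $3029911596$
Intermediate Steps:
$k = 7503$
$\left(19800 + w{\left(-186 \right)}\right) \left(48198 + k\right) = \left(19800 + \left(-186\right)^{2}\right) \left(48198 + 7503\right) = \left(19800 + 34596\right) 55701 = 54396 \cdot 55701 = 3029911596$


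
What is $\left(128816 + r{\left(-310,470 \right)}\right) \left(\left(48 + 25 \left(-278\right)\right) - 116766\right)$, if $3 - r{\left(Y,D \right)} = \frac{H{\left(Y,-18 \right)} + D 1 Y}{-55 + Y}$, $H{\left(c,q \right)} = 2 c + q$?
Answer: $- \frac{5796640325796}{365} \approx -1.5881 \cdot 10^{10}$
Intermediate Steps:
$H{\left(c,q \right)} = q + 2 c$
$r{\left(Y,D \right)} = 3 - \frac{-18 + 2 Y + D Y}{-55 + Y}$ ($r{\left(Y,D \right)} = 3 - \frac{\left(-18 + 2 Y\right) + D 1 Y}{-55 + Y} = 3 - \frac{\left(-18 + 2 Y\right) + D Y}{-55 + Y} = 3 - \frac{-18 + 2 Y + D Y}{-55 + Y}$)
$\left(128816 + r{\left(-310,470 \right)}\right) \left(\left(48 + 25 \left(-278\right)\right) - 116766\right) = \left(128816 + \frac{-147 - 310 - 470 \left(-310\right)}{-55 - 310}\right) \left(\left(48 + 25 \left(-278\right)\right) - 116766\right) = \left(128816 + \frac{-147 - 310 + 145700}{-365}\right) \left(\left(48 - 6950\right) - 116766\right) = \left(128816 - \frac{145243}{365}\right) \left(-6902 - 116766\right) = \left(128816 - \frac{145243}{365}\right) \left(-123668\right) = \frac{46872597}{365} \left(-123668\right) = - \frac{5796640325796}{365}$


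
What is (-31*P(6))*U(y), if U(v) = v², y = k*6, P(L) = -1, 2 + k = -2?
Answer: 17856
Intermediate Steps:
k = -4 (k = -2 - 2 = -4)
y = -24 (y = -4*6 = -24)
(-31*P(6))*U(y) = -31*(-1)*(-24)² = 31*576 = 17856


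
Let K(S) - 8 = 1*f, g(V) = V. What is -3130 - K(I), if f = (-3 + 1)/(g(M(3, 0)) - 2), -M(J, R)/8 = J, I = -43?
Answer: -40795/13 ≈ -3138.1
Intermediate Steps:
M(J, R) = -8*J
f = 1/13 (f = (-3 + 1)/(-8*3 - 2) = -2/(-24 - 2) = -2/(-26) = -2*(-1/26) = 1/13 ≈ 0.076923)
K(S) = 105/13 (K(S) = 8 + 1*(1/13) = 8 + 1/13 = 105/13)
-3130 - K(I) = -3130 - 1*105/13 = -3130 - 105/13 = -40795/13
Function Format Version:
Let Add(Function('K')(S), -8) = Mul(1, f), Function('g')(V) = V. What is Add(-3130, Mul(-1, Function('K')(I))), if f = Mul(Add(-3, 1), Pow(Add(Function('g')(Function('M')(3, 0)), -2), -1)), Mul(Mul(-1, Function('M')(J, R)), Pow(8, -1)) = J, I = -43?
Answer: Rational(-40795, 13) ≈ -3138.1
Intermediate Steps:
Function('M')(J, R) = Mul(-8, J)
f = Rational(1, 13) (f = Mul(Add(-3, 1), Pow(Add(Mul(-8, 3), -2), -1)) = Mul(-2, Pow(Add(-24, -2), -1)) = Mul(-2, Pow(-26, -1)) = Mul(-2, Rational(-1, 26)) = Rational(1, 13) ≈ 0.076923)
Function('K')(S) = Rational(105, 13) (Function('K')(S) = Add(8, Mul(1, Rational(1, 13))) = Add(8, Rational(1, 13)) = Rational(105, 13))
Add(-3130, Mul(-1, Function('K')(I))) = Add(-3130, Mul(-1, Rational(105, 13))) = Add(-3130, Rational(-105, 13)) = Rational(-40795, 13)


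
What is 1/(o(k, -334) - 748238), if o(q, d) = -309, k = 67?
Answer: -1/748547 ≈ -1.3359e-6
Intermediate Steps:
1/(o(k, -334) - 748238) = 1/(-309 - 748238) = 1/(-748547) = -1/748547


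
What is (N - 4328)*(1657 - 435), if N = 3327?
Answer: -1223222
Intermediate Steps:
(N - 4328)*(1657 - 435) = (3327 - 4328)*(1657 - 435) = -1001*1222 = -1223222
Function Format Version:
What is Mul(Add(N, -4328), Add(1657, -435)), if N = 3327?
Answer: -1223222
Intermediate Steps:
Mul(Add(N, -4328), Add(1657, -435)) = Mul(Add(3327, -4328), Add(1657, -435)) = Mul(-1001, 1222) = -1223222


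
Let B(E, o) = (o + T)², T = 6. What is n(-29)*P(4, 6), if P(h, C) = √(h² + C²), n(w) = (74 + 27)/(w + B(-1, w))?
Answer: 101*√13/250 ≈ 1.4566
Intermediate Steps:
B(E, o) = (6 + o)² (B(E, o) = (o + 6)² = (6 + o)²)
n(w) = 101/(w + (6 + w)²) (n(w) = (74 + 27)/(w + (6 + w)²) = 101/(w + (6 + w)²))
P(h, C) = √(C² + h²)
n(-29)*P(4, 6) = (101/(-29 + (6 - 29)²))*√(6² + 4²) = (101/(-29 + (-23)²))*√(36 + 16) = (101/(-29 + 529))*√52 = (101/500)*(2*√13) = (101*(1/500))*(2*√13) = 101*(2*√13)/500 = 101*√13/250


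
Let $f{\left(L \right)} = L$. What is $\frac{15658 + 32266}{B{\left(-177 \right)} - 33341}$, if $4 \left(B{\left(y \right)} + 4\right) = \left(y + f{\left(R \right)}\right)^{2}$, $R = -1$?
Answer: $- \frac{11981}{6356} \approx -1.885$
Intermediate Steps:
$B{\left(y \right)} = -4 + \frac{\left(-1 + y\right)^{2}}{4}$ ($B{\left(y \right)} = -4 + \frac{\left(y - 1\right)^{2}}{4} = -4 + \frac{\left(-1 + y\right)^{2}}{4}$)
$\frac{15658 + 32266}{B{\left(-177 \right)} - 33341} = \frac{15658 + 32266}{\left(-4 + \frac{\left(-1 - 177\right)^{2}}{4}\right) - 33341} = \frac{47924}{\left(-4 + \frac{\left(-178\right)^{2}}{4}\right) - 33341} = \frac{47924}{\left(-4 + \frac{1}{4} \cdot 31684\right) - 33341} = \frac{47924}{\left(-4 + 7921\right) - 33341} = \frac{47924}{7917 - 33341} = \frac{47924}{-25424} = 47924 \left(- \frac{1}{25424}\right) = - \frac{11981}{6356}$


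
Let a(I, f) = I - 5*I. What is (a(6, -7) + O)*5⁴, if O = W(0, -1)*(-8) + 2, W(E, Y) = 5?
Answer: -38750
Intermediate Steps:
a(I, f) = -4*I
O = -38 (O = 5*(-8) + 2 = -40 + 2 = -38)
(a(6, -7) + O)*5⁴ = (-4*6 - 38)*5⁴ = (-24 - 38)*625 = -62*625 = -38750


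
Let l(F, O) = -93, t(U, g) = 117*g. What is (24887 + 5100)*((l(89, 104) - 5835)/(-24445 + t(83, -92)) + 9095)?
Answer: 9602790476821/35209 ≈ 2.7274e+8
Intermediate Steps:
(24887 + 5100)*((l(89, 104) - 5835)/(-24445 + t(83, -92)) + 9095) = (24887 + 5100)*((-93 - 5835)/(-24445 + 117*(-92)) + 9095) = 29987*(-5928/(-24445 - 10764) + 9095) = 29987*(-5928/(-35209) + 9095) = 29987*(-5928*(-1/35209) + 9095) = 29987*(5928/35209 + 9095) = 29987*(320231783/35209) = 9602790476821/35209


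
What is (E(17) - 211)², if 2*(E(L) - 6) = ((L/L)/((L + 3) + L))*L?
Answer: 229613409/5476 ≈ 41931.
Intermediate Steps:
E(L) = 6 + L/(2*(3 + 2*L)) (E(L) = 6 + (((L/L)/((L + 3) + L))*L)/2 = 6 + ((1/((3 + L) + L))*L)/2 = 6 + ((1/(3 + 2*L))*L)/2 = 6 + (L/(3 + 2*L))/2 = 6 + L/(2*(3 + 2*L)))
(E(17) - 211)² = ((36 + 25*17)/(2*(3 + 2*17)) - 211)² = ((36 + 425)/(2*(3 + 34)) - 211)² = ((½)*461/37 - 211)² = ((½)*(1/37)*461 - 211)² = (461/74 - 211)² = (-15153/74)² = 229613409/5476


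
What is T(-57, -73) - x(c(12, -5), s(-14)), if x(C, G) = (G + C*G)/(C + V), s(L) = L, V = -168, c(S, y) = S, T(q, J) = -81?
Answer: -493/6 ≈ -82.167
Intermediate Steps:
x(C, G) = (G + C*G)/(-168 + C) (x(C, G) = (G + C*G)/(C - 168) = (G + C*G)/(-168 + C))
T(-57, -73) - x(c(12, -5), s(-14)) = -81 - (-14)*(1 + 12)/(-168 + 12) = -81 - (-14)*13/(-156) = -81 - (-14)*(-1)*13/156 = -81 - 1*7/6 = -81 - 7/6 = -493/6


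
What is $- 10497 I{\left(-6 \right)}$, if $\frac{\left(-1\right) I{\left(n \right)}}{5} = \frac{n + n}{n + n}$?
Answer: $52485$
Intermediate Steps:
$I{\left(n \right)} = -5$ ($I{\left(n \right)} = - 5 \frac{n + n}{n + n} = - 5 \frac{2 n}{2 n} = - 5 \cdot 2 n \frac{1}{2 n} = \left(-5\right) 1 = -5$)
$- 10497 I{\left(-6 \right)} = \left(-10497\right) \left(-5\right) = 52485$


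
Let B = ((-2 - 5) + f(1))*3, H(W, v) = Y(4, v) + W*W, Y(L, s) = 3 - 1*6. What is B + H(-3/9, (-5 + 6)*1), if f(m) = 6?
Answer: -53/9 ≈ -5.8889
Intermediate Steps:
Y(L, s) = -3 (Y(L, s) = 3 - 6 = -3)
H(W, v) = -3 + W² (H(W, v) = -3 + W*W = -3 + W²)
B = -3 (B = ((-2 - 5) + 6)*3 = (-7 + 6)*3 = -1*3 = -3)
B + H(-3/9, (-5 + 6)*1) = -3 + (-3 + (-3/9)²) = -3 + (-3 + (-3*⅑)²) = -3 + (-3 + (-⅓)²) = -3 + (-3 + ⅑) = -3 - 26/9 = -53/9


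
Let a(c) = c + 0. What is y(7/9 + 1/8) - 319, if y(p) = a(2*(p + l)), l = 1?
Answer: -11347/36 ≈ -315.19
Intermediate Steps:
a(c) = c
y(p) = 2 + 2*p (y(p) = 2*(p + 1) = 2*(1 + p) = 2 + 2*p)
y(7/9 + 1/8) - 319 = (2 + 2*(7/9 + 1/8)) - 319 = (2 + 2*(65/72)) - 319 = (2 + 65/36) - 319 = 137/36 - 319 = -11347/36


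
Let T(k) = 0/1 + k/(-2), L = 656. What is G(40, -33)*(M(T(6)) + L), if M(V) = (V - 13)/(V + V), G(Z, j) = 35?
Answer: 69160/3 ≈ 23053.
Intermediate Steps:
T(k) = -k/2 (T(k) = 0*1 + k*(-½) = 0 - k/2 = -k/2)
M(V) = (-13 + V)/(2*V) (M(V) = (-13 + V)/((2*V)) = (-13 + V)*(1/(2*V)) = (-13 + V)/(2*V))
G(40, -33)*(M(T(6)) + L) = 35*((-13 - ½*6)/(2*((-½*6))) + 656) = 35*((½)*(-13 - 3)/(-3) + 656) = 35*((½)*(-⅓)*(-16) + 656) = 35*(8/3 + 656) = 35*(1976/3) = 69160/3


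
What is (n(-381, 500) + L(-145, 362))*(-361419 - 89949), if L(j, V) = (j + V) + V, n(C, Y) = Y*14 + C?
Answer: -3248946864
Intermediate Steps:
n(C, Y) = C + 14*Y (n(C, Y) = 14*Y + C = C + 14*Y)
L(j, V) = j + 2*V (L(j, V) = (V + j) + V = j + 2*V)
(n(-381, 500) + L(-145, 362))*(-361419 - 89949) = ((-381 + 14*500) + (-145 + 2*362))*(-361419 - 89949) = ((-381 + 7000) + (-145 + 724))*(-451368) = (6619 + 579)*(-451368) = 7198*(-451368) = -3248946864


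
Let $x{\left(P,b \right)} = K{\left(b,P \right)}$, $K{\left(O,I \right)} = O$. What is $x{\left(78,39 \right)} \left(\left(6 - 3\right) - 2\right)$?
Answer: $39$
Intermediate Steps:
$x{\left(P,b \right)} = b$
$x{\left(78,39 \right)} \left(\left(6 - 3\right) - 2\right) = 39 \left(\left(6 - 3\right) - 2\right) = 39 \left(3 - 2\right) = 39 \cdot 1 = 39$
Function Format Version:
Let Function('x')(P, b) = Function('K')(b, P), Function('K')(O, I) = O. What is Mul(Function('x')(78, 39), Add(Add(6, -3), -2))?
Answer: 39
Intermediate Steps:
Function('x')(P, b) = b
Mul(Function('x')(78, 39), Add(Add(6, -3), -2)) = Mul(39, Add(Add(6, -3), -2)) = Mul(39, Add(3, -2)) = Mul(39, 1) = 39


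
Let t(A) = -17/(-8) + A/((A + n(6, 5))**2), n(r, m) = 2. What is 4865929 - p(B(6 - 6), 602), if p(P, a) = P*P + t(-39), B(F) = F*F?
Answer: 53291631447/10952 ≈ 4.8659e+6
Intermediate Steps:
B(F) = F**2
t(A) = 17/8 + A/(2 + A)**2 (t(A) = -17/(-8) + A/((A + 2)**2) = -17*(-1/8) + A/((2 + A)**2) = 17/8 + A/(2 + A)**2)
p(P, a) = 22961/10952 + P**2 (p(P, a) = P*P + (17/8 - 39/(2 - 39)**2) = P**2 + (17/8 - 39/(-37)**2) = P**2 + (17/8 - 39*1/1369) = P**2 + (17/8 - 39/1369) = P**2 + 22961/10952 = 22961/10952 + P**2)
4865929 - p(B(6 - 6), 602) = 4865929 - (22961/10952 + ((6 - 6)**2)**2) = 4865929 - (22961/10952 + (0**2)**2) = 4865929 - (22961/10952 + 0**2) = 4865929 - (22961/10952 + 0) = 4865929 - 1*22961/10952 = 4865929 - 22961/10952 = 53291631447/10952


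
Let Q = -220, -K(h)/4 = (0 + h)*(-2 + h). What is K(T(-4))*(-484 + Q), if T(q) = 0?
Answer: 0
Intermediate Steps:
K(h) = -4*h*(-2 + h) (K(h) = -4*(0 + h)*(-2 + h) = -4*h*(-2 + h))
K(T(-4))*(-484 + Q) = (4*0*(2 - 1*0))*(-484 - 220) = (4*0*(2 + 0))*(-704) = (4*0*2)*(-704) = 0*(-704) = 0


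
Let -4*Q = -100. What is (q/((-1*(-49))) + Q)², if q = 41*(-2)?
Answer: 1306449/2401 ≈ 544.13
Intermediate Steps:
Q = 25 (Q = -¼*(-100) = 25)
q = -82
(q/((-1*(-49))) + Q)² = (-82/((-1*(-49))) + 25)² = (-82/49 + 25)² = (1143/49)² = 1306449/2401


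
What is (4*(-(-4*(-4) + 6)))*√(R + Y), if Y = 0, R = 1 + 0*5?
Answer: -88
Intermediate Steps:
R = 1 (R = 1 + 0 = 1)
(4*(-(-4*(-4) + 6)))*√(R + Y) = (4*(-(-4*(-4) + 6)))*√(1 + 0) = (4*(-(16 + 6)))*√1 = (4*(-1*22))*1 = (4*(-22))*1 = -88*1 = -88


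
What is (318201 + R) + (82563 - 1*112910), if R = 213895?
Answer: 501749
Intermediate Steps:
(318201 + R) + (82563 - 1*112910) = (318201 + 213895) + (82563 - 1*112910) = 532096 + (82563 - 112910) = 532096 - 30347 = 501749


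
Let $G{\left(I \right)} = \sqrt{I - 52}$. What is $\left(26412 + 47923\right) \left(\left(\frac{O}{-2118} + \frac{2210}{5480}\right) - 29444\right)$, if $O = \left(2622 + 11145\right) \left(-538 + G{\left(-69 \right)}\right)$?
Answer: $- \frac{1056949666225}{548} - \frac{10629905 i}{2} \approx -1.9287 \cdot 10^{9} - 5.315 \cdot 10^{6} i$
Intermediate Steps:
$G{\left(I \right)} = \sqrt{-52 + I}$
$O = -7406646 + 151437 i$ ($O = \left(2622 + 11145\right) \left(-538 + \sqrt{-52 - 69}\right) = 13767 \left(-538 + \sqrt{-121}\right) = 13767 \left(-538 + 11 i\right) = -7406646 + 151437 i \approx -7.4066 \cdot 10^{6} + 1.5144 \cdot 10^{5} i$)
$\left(26412 + 47923\right) \left(\left(\frac{O}{-2118} + \frac{2210}{5480}\right) - 29444\right) = \left(26412 + 47923\right) \left(\left(\frac{-7406646 + 151437 i}{-2118} + \frac{2210}{5480}\right) - 29444\right) = 74335 \left(\left(\left(-7406646 + 151437 i\right) \left(- \frac{1}{2118}\right) + 2210 \cdot \frac{1}{5480}\right) - 29444\right) = 74335 \left(\left(\left(3497 - \frac{143 i}{2}\right) + \frac{221}{548}\right) - 29444\right) = 74335 \left(\left(\frac{1916577}{548} - \frac{143 i}{2}\right) - 29444\right) = 74335 \left(- \frac{14218735}{548} - \frac{143 i}{2}\right) = - \frac{1056949666225}{548} - \frac{10629905 i}{2}$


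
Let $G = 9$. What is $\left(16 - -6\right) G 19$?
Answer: $3762$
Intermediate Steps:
$\left(16 - -6\right) G 19 = \left(16 - -6\right) 9 \cdot 19 = \left(16 + 6\right) 171 = 22 \cdot 171 = 3762$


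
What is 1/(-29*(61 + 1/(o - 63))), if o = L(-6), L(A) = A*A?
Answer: -27/47734 ≈ -0.00056563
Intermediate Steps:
L(A) = A**2
o = 36 (o = (-6)**2 = 36)
1/(-29*(61 + 1/(o - 63))) = 1/(-29*(61 + 1/(36 - 63))) = 1/(-29*(61 + 1/(-27))) = 1/(-29*(61 - 1/27)) = 1/(-29*1646/27) = 1/(-47734/27) = -27/47734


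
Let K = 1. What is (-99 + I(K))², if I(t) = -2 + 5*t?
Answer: 9216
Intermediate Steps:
(-99 + I(K))² = (-99 + (-2 + 5*1))² = (-99 + (-2 + 5))² = (-99 + 3)² = (-96)² = 9216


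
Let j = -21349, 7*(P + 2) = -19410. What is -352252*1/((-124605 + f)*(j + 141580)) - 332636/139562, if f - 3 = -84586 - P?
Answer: -7223181405687713/3030602961559653 ≈ -2.3834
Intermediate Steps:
P = -19424/7 (P = -2 + (⅐)*(-19410) = -2 - 19410/7 = -19424/7 ≈ -2774.9)
f = -572657/7 (f = 3 + (-84586 - 1*(-19424/7)) = 3 + (-84586 + 19424/7) = 3 - 572678/7 = -572657/7 ≈ -81808.)
-352252*1/((-124605 + f)*(j + 141580)) - 332636/139562 = -352252*1/((-124605 - 572657/7)*(-21349 + 141580)) - 332636/139562 = -352252/((-1444892/7*120231)) - 332636*1/139562 = -352252/(-173720810052/7) - 166318/69781 = -352252*(-7/173720810052) - 166318/69781 = 616441/43430202513 - 166318/69781 = -7223181405687713/3030602961559653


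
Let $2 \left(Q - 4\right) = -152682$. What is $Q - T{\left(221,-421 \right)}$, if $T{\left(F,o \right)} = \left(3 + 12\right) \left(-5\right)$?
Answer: $-76262$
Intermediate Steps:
$Q = -76337$ ($Q = 4 + \frac{1}{2} \left(-152682\right) = 4 - 76341 = -76337$)
$T{\left(F,o \right)} = -75$ ($T{\left(F,o \right)} = 15 \left(-5\right) = -75$)
$Q - T{\left(221,-421 \right)} = -76337 - -75 = -76337 + 75 = -76262$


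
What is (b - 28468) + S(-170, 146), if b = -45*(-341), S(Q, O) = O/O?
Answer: -13122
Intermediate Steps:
S(Q, O) = 1
b = 15345
(b - 28468) + S(-170, 146) = (15345 - 28468) + 1 = -13123 + 1 = -13122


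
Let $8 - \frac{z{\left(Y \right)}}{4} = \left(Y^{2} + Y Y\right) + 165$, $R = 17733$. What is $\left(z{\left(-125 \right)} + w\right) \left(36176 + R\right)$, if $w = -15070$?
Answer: $-7584888482$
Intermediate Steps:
$z{\left(Y \right)} = -628 - 8 Y^{2}$ ($z{\left(Y \right)} = 32 - 4 \left(\left(Y^{2} + Y Y\right) + 165\right) = 32 - 4 \left(\left(Y^{2} + Y^{2}\right) + 165\right) = 32 - 4 \left(2 Y^{2} + 165\right) = 32 - 4 \left(165 + 2 Y^{2}\right) = 32 - \left(660 + 8 Y^{2}\right) = -628 - 8 Y^{2}$)
$\left(z{\left(-125 \right)} + w\right) \left(36176 + R\right) = \left(\left(-628 - 8 \left(-125\right)^{2}\right) - 15070\right) \left(36176 + 17733\right) = \left(\left(-628 - 125000\right) - 15070\right) 53909 = \left(-125628 - 15070\right) 53909 = \left(-140698\right) 53909 = -7584888482$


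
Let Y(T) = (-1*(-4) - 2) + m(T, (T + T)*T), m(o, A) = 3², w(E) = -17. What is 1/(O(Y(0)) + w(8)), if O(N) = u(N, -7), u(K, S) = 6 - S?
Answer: -¼ ≈ -0.25000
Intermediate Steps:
m(o, A) = 9
Y(T) = 11 (Y(T) = (-1*(-4) - 2) + 9 = (4 - 2) + 9 = 2 + 9 = 11)
O(N) = 13 (O(N) = 6 - 1*(-7) = 6 + 7 = 13)
1/(O(Y(0)) + w(8)) = 1/(13 - 17) = 1/(-4) = -¼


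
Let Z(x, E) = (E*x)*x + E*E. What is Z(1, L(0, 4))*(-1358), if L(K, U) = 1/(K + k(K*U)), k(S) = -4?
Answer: 2037/8 ≈ 254.63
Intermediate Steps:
L(K, U) = 1/(-4 + K) (L(K, U) = 1/(K - 4) = 1/(-4 + K))
Z(x, E) = E**2 + E*x**2 (Z(x, E) = E*x**2 + E**2 = E**2 + E*x**2)
Z(1, L(0, 4))*(-1358) = ((1/(-4 + 0) + 1**2)/(-4 + 0))*(-1358) = ((1/(-4) + 1)/(-4))*(-1358) = -(-1/4 + 1)/4*(-1358) = -1/4*3/4*(-1358) = -3/16*(-1358) = 2037/8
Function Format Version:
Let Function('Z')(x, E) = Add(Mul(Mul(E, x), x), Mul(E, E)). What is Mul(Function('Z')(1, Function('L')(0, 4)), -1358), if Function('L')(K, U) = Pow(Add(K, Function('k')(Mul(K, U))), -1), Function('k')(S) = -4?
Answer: Rational(2037, 8) ≈ 254.63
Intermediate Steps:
Function('L')(K, U) = Pow(Add(-4, K), -1) (Function('L')(K, U) = Pow(Add(K, -4), -1) = Pow(Add(-4, K), -1))
Function('Z')(x, E) = Add(Pow(E, 2), Mul(E, Pow(x, 2))) (Function('Z')(x, E) = Add(Mul(E, Pow(x, 2)), Pow(E, 2)) = Add(Pow(E, 2), Mul(E, Pow(x, 2))))
Mul(Function('Z')(1, Function('L')(0, 4)), -1358) = Mul(Mul(Pow(Add(-4, 0), -1), Add(Pow(Add(-4, 0), -1), Pow(1, 2))), -1358) = Mul(Mul(Pow(-4, -1), Add(Pow(-4, -1), 1)), -1358) = Mul(Mul(Rational(-1, 4), Add(Rational(-1, 4), 1)), -1358) = Mul(Mul(Rational(-1, 4), Rational(3, 4)), -1358) = Mul(Rational(-3, 16), -1358) = Rational(2037, 8)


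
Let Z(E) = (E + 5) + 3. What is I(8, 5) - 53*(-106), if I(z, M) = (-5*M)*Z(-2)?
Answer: 5468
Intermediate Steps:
Z(E) = 8 + E (Z(E) = (5 + E) + 3 = 8 + E)
I(z, M) = -30*M (I(z, M) = (-5*M)*(8 - 2) = -5*M*6 = -30*M)
I(8, 5) - 53*(-106) = -30*5 - 53*(-106) = -150 + 5618 = 5468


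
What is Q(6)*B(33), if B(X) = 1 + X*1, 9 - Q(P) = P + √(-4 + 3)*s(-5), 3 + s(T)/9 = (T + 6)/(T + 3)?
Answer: 102 + 1071*I ≈ 102.0 + 1071.0*I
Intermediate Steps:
s(T) = -27 + 9*(6 + T)/(3 + T) (s(T) = -27 + 9*((T + 6)/(T + 3)) = -27 + 9*((6 + T)/(3 + T)) = -27 + 9*(6 + T)/(3 + T))
Q(P) = 9 - P + 63*I/2 (Q(P) = 9 - (P + √(-4 + 3)*(9*(-3 - 2*(-5))/(3 - 5))) = 9 - (P + √(-1)*(9*(-3 + 10)/(-2))) = 9 - (P + I*(9*(-½)*7)) = 9 - (P + I*(-63/2)) = 9 - (P - 63*I/2) = 9 + (-P + 63*I/2) = 9 - P + 63*I/2)
B(X) = 1 + X
Q(6)*B(33) = (9 - 1*6 + 63*I/2)*(1 + 33) = (9 - 6 + 63*I/2)*34 = (3 + 63*I/2)*34 = 102 + 1071*I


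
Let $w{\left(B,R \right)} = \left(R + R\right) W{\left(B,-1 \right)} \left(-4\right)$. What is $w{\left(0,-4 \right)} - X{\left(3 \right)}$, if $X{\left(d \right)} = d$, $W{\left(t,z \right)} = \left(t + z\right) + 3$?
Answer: $61$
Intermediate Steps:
$W{\left(t,z \right)} = 3 + t + z$
$w{\left(B,R \right)} = - 8 R \left(2 + B\right)$ ($w{\left(B,R \right)} = \left(R + R\right) \left(3 + B - 1\right) \left(-4\right) = 2 R \left(2 + B\right) \left(-4\right) = - 8 R \left(2 + B\right)$)
$w{\left(0,-4 \right)} - X{\left(3 \right)} = \left(-8\right) \left(-4\right) \left(2 + 0\right) - 3 = \left(-8\right) \left(-4\right) 2 - 3 = 64 - 3 = 61$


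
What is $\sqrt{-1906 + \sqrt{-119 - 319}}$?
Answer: $\sqrt{-1906 + i \sqrt{438}} \approx 0.2397 + 43.658 i$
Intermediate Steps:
$\sqrt{-1906 + \sqrt{-119 - 319}} = \sqrt{-1906 + \sqrt{-438}} = \sqrt{-1906 + i \sqrt{438}}$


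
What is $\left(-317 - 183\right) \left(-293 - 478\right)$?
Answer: $385500$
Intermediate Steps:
$\left(-317 - 183\right) \left(-293 - 478\right) = \left(-500\right) \left(-771\right) = 385500$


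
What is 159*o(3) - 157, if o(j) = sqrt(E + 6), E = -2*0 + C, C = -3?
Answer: -157 + 159*sqrt(3) ≈ 118.40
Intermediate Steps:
E = -3 (E = -2*0 - 3 = 0 - 3 = -3)
o(j) = sqrt(3) (o(j) = sqrt(-3 + 6) = sqrt(3))
159*o(3) - 157 = 159*sqrt(3) - 157 = -157 + 159*sqrt(3)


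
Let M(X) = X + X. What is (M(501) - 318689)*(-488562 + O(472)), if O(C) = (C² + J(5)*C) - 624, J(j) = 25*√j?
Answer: 84632452174 - 3748706600*√5 ≈ 7.6250e+10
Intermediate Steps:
M(X) = 2*X
O(C) = -624 + C² + 25*C*√5 (O(C) = (C² + (25*√5)*C) - 624 = (C² + 25*C*√5) - 624 = -624 + C² + 25*C*√5)
(M(501) - 318689)*(-488562 + O(472)) = (2*501 - 318689)*(-488562 + (-624 + 472² + 25*472*√5)) = (1002 - 318689)*(-488562 + (-624 + 222784 + 11800*√5)) = -317687*(-488562 + (222160 + 11800*√5)) = -317687*(-266402 + 11800*√5) = 84632452174 - 3748706600*√5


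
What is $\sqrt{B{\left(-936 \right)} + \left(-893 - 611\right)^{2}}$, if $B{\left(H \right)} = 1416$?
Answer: $2 \sqrt{565858} \approx 1504.5$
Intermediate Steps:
$\sqrt{B{\left(-936 \right)} + \left(-893 - 611\right)^{2}} = \sqrt{1416 + \left(-893 - 611\right)^{2}} = \sqrt{1416 + \left(-1504\right)^{2}} = \sqrt{1416 + 2262016} = \sqrt{2263432} = 2 \sqrt{565858}$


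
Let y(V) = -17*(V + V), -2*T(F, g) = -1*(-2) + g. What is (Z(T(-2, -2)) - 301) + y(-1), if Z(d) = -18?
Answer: -285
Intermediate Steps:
T(F, g) = -1 - g/2 (T(F, g) = -(-1*(-2) + g)/2 = -(2 + g)/2 = -1 - g/2)
y(V) = -34*V
(Z(T(-2, -2)) - 301) + y(-1) = (-18 - 301) - 34*(-1) = -319 + 34 = -285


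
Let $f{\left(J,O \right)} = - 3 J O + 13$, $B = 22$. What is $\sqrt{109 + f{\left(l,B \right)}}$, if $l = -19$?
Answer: $4 \sqrt{86} \approx 37.094$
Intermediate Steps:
$f{\left(J,O \right)} = 13 - 3 J O$ ($f{\left(J,O \right)} = - 3 J O + 13 = 13 - 3 J O$)
$\sqrt{109 + f{\left(l,B \right)}} = \sqrt{109 - \left(-13 - 1254\right)} = \sqrt{109 + \left(13 + 1254\right)} = \sqrt{109 + 1267} = \sqrt{1376} = 4 \sqrt{86}$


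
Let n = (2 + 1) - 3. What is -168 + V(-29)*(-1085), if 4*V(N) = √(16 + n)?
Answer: -1253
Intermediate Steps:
n = 0 (n = 3 - 3 = 0)
V(N) = 1 (V(N) = √(16 + 0)/4 = √16/4 = (¼)*4 = 1)
-168 + V(-29)*(-1085) = -168 + 1*(-1085) = -168 - 1085 = -1253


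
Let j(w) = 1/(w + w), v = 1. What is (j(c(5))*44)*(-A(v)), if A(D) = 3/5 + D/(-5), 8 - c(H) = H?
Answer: -44/15 ≈ -2.9333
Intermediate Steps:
c(H) = 8 - H
A(D) = ⅗ - D/5 (A(D) = 3*(⅕) + D*(-⅕) = ⅗ - D/5)
j(w) = 1/(2*w)
(j(c(5))*44)*(-A(v)) = ((1/(2*(8 - 1*5)))*44)*(-(⅗ - ⅕*1)) = ((1/(2*(8 - 5)))*44)*(-(⅗ - ⅕)) = (((½)/3)*44)*(-1*⅖) = (((½)*(⅓))*44)*(-⅖) = ((⅙)*44)*(-⅖) = (22/3)*(-⅖) = -44/15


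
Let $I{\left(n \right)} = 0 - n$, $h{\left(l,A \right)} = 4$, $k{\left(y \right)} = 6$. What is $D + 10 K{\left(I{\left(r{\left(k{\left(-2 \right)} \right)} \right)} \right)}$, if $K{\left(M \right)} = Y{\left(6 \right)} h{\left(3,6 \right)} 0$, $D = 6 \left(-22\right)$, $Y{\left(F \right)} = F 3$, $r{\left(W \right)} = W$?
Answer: $-132$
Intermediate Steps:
$Y{\left(F \right)} = 3 F$
$D = -132$
$I{\left(n \right)} = - n$
$K{\left(M \right)} = 0$ ($K{\left(M \right)} = 3 \cdot 6 \cdot 4 \cdot 0 = 18 \cdot 4 \cdot 0 = 72 \cdot 0 = 0$)
$D + 10 K{\left(I{\left(r{\left(k{\left(-2 \right)} \right)} \right)} \right)} = -132 + 10 \cdot 0 = -132 + 0 = -132$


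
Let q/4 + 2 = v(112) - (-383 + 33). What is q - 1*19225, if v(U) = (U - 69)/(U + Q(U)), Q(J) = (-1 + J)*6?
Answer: -6936951/389 ≈ -17833.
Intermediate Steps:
Q(J) = -6 + 6*J
v(U) = (-69 + U)/(-6 + 7*U) (v(U) = (U - 69)/(U + (-6 + 6*U)) = (-69 + U)/(-6 + 7*U))
q = 541574/389 (q = -8 + 4*((-69 + 112)/(-6 + 7*112) - (-383 + 33)) = -8 + 4*(43/(-6 + 784) - 1*(-350)) = -8 + 4*(43/778 + 350) = -8 + 4*(272343/778) = -8 + 544686/389 = 541574/389 ≈ 1392.2)
q - 1*19225 = 541574/389 - 1*19225 = 541574/389 - 19225 = -6936951/389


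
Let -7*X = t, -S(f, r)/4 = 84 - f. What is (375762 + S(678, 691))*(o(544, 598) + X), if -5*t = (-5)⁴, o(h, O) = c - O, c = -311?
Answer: -2358824844/7 ≈ -3.3697e+8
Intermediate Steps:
S(f, r) = -336 + 4*f (S(f, r) = -4*(84 - f) = -336 + 4*f)
o(h, O) = -311 - O
t = -125 (t = -⅕*(-5)⁴ = -⅕*625 = -125)
X = 125/7 (X = -⅐*(-125) = 125/7 ≈ 17.857)
(375762 + S(678, 691))*(o(544, 598) + X) = (375762 + (-336 + 4*678))*((-311 - 1*598) + 125/7) = (375762 + (-336 + 2712))*((-311 - 598) + 125/7) = (375762 + 2376)*(-909 + 125/7) = 378138*(-6238/7) = -2358824844/7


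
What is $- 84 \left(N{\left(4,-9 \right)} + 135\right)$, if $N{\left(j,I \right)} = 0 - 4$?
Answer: $-11004$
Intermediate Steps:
$N{\left(j,I \right)} = -4$ ($N{\left(j,I \right)} = 0 - 4 = -4$)
$- 84 \left(N{\left(4,-9 \right)} + 135\right) = - 84 \left(-4 + 135\right) = \left(-84\right) 131 = -11004$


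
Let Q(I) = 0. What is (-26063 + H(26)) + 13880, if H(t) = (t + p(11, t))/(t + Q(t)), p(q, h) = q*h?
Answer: -12171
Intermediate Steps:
p(q, h) = h*q
H(t) = 12 (H(t) = (t + t*11)/(t + 0) = (t + 11*t)/t = (12*t)/t = 12)
(-26063 + H(26)) + 13880 = (-26063 + 12) + 13880 = -26051 + 13880 = -12171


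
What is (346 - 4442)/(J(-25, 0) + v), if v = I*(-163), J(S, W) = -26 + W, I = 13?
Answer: 4096/2145 ≈ 1.9096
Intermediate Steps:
v = -2119 (v = 13*(-163) = -2119)
(346 - 4442)/(J(-25, 0) + v) = (346 - 4442)/((-26 + 0) - 2119) = -4096/(-26 - 2119) = -4096/(-2145) = -4096*(-1/2145) = 4096/2145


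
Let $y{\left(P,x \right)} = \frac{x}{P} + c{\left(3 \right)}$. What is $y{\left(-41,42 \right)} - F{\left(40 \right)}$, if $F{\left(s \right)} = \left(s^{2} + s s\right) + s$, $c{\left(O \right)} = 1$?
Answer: $- \frac{132841}{41} \approx -3240.0$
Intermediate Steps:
$F{\left(s \right)} = s + 2 s^{2}$ ($F{\left(s \right)} = \left(s^{2} + s^{2}\right) + s = 2 s^{2} + s = s + 2 s^{2}$)
$y{\left(P,x \right)} = 1 + \frac{x}{P}$ ($y{\left(P,x \right)} = \frac{x}{P} + 1 = 1 + \frac{x}{P}$)
$y{\left(-41,42 \right)} - F{\left(40 \right)} = \frac{-41 + 42}{-41} - 40 \left(1 + 2 \cdot 40\right) = \left(- \frac{1}{41}\right) 1 - 40 \left(1 + 80\right) = - \frac{1}{41} - 40 \cdot 81 = - \frac{1}{41} - 3240 = - \frac{132841}{41}$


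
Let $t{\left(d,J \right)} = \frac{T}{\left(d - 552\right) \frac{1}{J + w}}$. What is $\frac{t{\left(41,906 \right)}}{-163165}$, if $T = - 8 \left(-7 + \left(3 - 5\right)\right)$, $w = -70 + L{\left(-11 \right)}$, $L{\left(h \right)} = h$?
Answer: $\frac{11880}{16675463} \approx 0.00071242$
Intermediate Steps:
$w = -81$ ($w = -70 - 11 = -81$)
$T = 72$ ($T = - 8 \left(-7 - 2\right) = \left(-8\right) \left(-9\right) = 72$)
$t{\left(d,J \right)} = \frac{72 \left(-81 + J\right)}{-552 + d}$ ($t{\left(d,J \right)} = \frac{72}{\left(d - 552\right) \frac{1}{J - 81}} = \frac{72}{\left(-552 + d\right) \frac{1}{-81 + J}} = \frac{72}{\frac{1}{-81 + J} \left(-552 + d\right)} = 72 \frac{-81 + J}{-552 + d} = \frac{72 \left(-81 + J\right)}{-552 + d}$)
$\frac{t{\left(41,906 \right)}}{-163165} = \frac{72 \frac{1}{-552 + 41} \left(-81 + 906\right)}{-163165} = 72 \frac{1}{-511} \cdot 825 \left(- \frac{1}{163165}\right) = 72 \left(- \frac{1}{511}\right) 825 \left(- \frac{1}{163165}\right) = \left(- \frac{59400}{511}\right) \left(- \frac{1}{163165}\right) = \frac{11880}{16675463}$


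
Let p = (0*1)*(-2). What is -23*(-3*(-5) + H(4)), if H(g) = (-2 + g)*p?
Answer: -345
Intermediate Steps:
p = 0 (p = 0*(-2) = 0)
H(g) = 0 (H(g) = (-2 + g)*0 = 0)
-23*(-3*(-5) + H(4)) = -23*(-3*(-5) + 0) = -23*(15 + 0) = -23*15 = -345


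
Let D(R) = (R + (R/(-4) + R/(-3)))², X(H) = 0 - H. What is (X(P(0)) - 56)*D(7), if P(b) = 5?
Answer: -74725/144 ≈ -518.92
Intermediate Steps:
X(H) = -H
D(R) = 25*R²/144 (D(R) = (R + (R*(-¼) + R*(-⅓)))² = (R + (-R/4 - R/3))² = (R - 7*R/12)² = (5*R/12)² = 25*R²/144)
(X(P(0)) - 56)*D(7) = (-1*5 - 56)*((25/144)*7²) = (-5 - 56)*((25/144)*49) = -61*1225/144 = -74725/144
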